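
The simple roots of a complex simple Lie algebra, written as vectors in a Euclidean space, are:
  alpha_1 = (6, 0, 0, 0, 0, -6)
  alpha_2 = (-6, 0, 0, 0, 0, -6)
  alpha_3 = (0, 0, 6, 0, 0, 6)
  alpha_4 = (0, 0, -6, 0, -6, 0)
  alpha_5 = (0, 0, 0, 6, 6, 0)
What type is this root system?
Compute the Cartan integers a_ij = 2(alpha_i, alpha_j)/(alpha_j, alpha_j); the resulting 5x5 Cartan matrix is
[[2, 0, -1, 0, 0], [0, 2, -1, 0, 0], [-1, -1, 2, -1, 0], [0, 0, -1, 2, -1], [0, 0, 0, -1, 2]].
All simple roots have the same length, so the diagram is simply laced. The associated Dynkin diagram is a chain of 3 nodes with a fork of two nodes at one end (D_5), so the type is D_5 (the algebra so(10)).

type D_5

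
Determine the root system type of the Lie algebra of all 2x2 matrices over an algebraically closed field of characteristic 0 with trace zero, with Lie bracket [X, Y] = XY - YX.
This is sl(2), which has dimension 2^2 - 1 = 3 and rank 2 - 1 = 1 (a Cartan subalgebra is the diagonal traceless matrices). In the classification of classical Lie algebras, the special linear algebra sl(n+1) has type A_n; here n = 1, so the Dynkin diagram is a chain of 1 nodes with single edges (A_1). Hence the type is A_1.

A_1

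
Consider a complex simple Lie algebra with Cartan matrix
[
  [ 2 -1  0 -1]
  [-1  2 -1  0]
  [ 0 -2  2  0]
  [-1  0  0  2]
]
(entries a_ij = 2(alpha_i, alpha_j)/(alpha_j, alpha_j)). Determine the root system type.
The matrix has rank 4 with 2's on the diagonal. Reading the off-diagonal entries as Dynkin edges (a single edge where a_ij = a_ji = -1; a double or triple edge where a_ij * a_ji = 2 or 3), the diagram is a chain of 4 nodes with a double edge at one end; the terminal node there is the unique long simple root (C_4). One simple-root ordering that puts it in standard form is (alpha_4, alpha_1, alpha_2, alpha_3). So the algebra is type C_4, i.e. sp(8).

C_4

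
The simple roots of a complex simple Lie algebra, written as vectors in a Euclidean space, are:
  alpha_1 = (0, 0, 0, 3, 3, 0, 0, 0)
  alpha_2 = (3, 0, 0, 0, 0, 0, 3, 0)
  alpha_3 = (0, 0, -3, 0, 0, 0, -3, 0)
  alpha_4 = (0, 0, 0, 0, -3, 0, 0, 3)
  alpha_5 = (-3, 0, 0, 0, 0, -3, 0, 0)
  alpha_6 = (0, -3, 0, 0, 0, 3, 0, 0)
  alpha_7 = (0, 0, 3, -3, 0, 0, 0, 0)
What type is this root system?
Compute the Cartan integers a_ij = 2(alpha_i, alpha_j)/(alpha_j, alpha_j); the resulting 7x7 Cartan matrix is
[[2, 0, 0, -1, 0, 0, -1], [0, 2, -1, 0, -1, 0, 0], [0, -1, 2, 0, 0, 0, -1], [-1, 0, 0, 2, 0, 0, 0], [0, -1, 0, 0, 2, -1, 0], [0, 0, 0, 0, -1, 2, 0], [-1, 0, -1, 0, 0, 0, 2]].
All simple roots have the same length, so the diagram is simply laced. The associated Dynkin diagram is a chain of 7 nodes with single edges (A_7), so the type is A_7 (the algebra sl(8)).

type A_7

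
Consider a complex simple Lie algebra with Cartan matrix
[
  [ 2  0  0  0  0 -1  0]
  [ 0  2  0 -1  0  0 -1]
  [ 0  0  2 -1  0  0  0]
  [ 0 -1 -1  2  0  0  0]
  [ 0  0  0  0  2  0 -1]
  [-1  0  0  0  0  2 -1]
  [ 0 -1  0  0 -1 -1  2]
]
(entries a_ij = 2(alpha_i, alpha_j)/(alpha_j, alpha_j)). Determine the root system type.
The matrix has rank 7 with 2's on the diagonal. Reading the off-diagonal entries as Dynkin edges (a single edge where a_ij = a_ji = -1; a double or triple edge where a_ij * a_ji = 2 or 3), the diagram is a chain of 6 nodes with one extra node attached to the third node from one end (E_7). One simple-root ordering that puts it in standard form is (alpha_1, alpha_5, alpha_6, alpha_7, alpha_2, alpha_4, alpha_3). So the algebra is type E_7.

E_7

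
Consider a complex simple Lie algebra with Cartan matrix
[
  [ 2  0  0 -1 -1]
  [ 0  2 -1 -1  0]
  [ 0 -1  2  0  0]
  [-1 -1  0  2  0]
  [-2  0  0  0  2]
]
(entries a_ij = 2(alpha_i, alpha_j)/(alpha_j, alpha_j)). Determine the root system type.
C_5 (sp(10))

The matrix has rank 5 with 2's on the diagonal. Reading the off-diagonal entries as Dynkin edges (a single edge where a_ij = a_ji = -1; a double or triple edge where a_ij * a_ji = 2 or 3), the diagram is a chain of 5 nodes with a double edge at one end; the terminal node there is the unique long simple root (C_5). One simple-root ordering that puts it in standard form is (alpha_3, alpha_2, alpha_4, alpha_1, alpha_5). So the algebra is type C_5, i.e. sp(10).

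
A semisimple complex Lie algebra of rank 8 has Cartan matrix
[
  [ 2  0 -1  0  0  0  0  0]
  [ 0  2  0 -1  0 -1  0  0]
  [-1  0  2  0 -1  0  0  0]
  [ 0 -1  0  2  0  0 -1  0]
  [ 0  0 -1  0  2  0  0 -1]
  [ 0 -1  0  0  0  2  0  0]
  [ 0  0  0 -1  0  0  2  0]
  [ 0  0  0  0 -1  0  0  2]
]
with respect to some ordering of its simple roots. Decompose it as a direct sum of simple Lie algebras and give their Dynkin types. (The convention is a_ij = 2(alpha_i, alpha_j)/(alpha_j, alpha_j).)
A4 + A4

The diagram associated to this matrix has two connected components: the simple roots {alpha_2, alpha_4, alpha_6, alpha_7} form a chain of 4 nodes with single edges (A_4), and {alpha_1, alpha_3, alpha_5, alpha_8} form a chain of 4 nodes with single edges (A_4). A semisimple Lie algebra decomposes uniquely as the direct sum of simple ideals, one per connected component of its Dynkin diagram, so g ≅ A_4 ⊕ A_4 (dimension 24 + 24 = 48).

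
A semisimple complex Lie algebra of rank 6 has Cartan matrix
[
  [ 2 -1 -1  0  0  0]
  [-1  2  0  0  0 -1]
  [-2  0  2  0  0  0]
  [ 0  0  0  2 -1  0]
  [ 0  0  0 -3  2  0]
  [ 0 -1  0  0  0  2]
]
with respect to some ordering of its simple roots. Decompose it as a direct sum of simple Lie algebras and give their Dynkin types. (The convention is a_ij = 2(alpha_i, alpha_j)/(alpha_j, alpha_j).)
C_4 ⊕ G_2

The diagram associated to this matrix has two connected components: the simple roots {alpha_1, alpha_2, alpha_3, alpha_6} form a chain of 4 nodes with a double edge at one end; the terminal node there is the unique long simple root (C_4), and {alpha_4, alpha_5} form two nodes joined by a triple edge (G_2). A semisimple Lie algebra decomposes uniquely as the direct sum of simple ideals, one per connected component of its Dynkin diagram, so g ≅ C_4 ⊕ G_2 (dimension 36 + 14 = 50).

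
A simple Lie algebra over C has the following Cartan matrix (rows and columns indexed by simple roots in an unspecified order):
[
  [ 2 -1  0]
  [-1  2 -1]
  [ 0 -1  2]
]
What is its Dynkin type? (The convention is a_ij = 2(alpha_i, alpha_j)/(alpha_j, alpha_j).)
The matrix has rank 3 with 2's on the diagonal. Reading the off-diagonal entries as Dynkin edges (a single edge where a_ij = a_ji = -1; a double or triple edge where a_ij * a_ji = 2 or 3), the diagram is a chain of 3 nodes with single edges (A_3). One simple-root ordering that puts it in standard form is (alpha_3, alpha_2, alpha_1). So the algebra is type A_3, i.e. sl(4).

type A_3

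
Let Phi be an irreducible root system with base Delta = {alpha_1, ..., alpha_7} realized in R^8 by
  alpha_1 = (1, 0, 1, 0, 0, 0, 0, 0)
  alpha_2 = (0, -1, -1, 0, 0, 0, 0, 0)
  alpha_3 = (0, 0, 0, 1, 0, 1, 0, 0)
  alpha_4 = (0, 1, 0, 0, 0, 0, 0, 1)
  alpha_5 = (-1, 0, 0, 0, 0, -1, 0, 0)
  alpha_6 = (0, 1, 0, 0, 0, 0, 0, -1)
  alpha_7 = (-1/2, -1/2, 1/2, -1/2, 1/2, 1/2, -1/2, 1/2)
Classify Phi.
Compute the Cartan integers a_ij = 2(alpha_i, alpha_j)/(alpha_j, alpha_j); the resulting 7x7 Cartan matrix is
[[2, -1, 0, 0, -1, 0, 0], [-1, 2, 0, -1, 0, -1, 0], [0, 0, 2, 0, -1, 0, 0], [0, -1, 0, 2, 0, 0, 0], [-1, 0, -1, 0, 2, 0, 0], [0, -1, 0, 0, 0, 2, -1], [0, 0, 0, 0, 0, -1, 2]].
All simple roots have the same length, so the diagram is simply laced. The associated Dynkin diagram is a chain of 6 nodes with one extra node attached to the third node from one end (E_7), so the type is E_7.

E_7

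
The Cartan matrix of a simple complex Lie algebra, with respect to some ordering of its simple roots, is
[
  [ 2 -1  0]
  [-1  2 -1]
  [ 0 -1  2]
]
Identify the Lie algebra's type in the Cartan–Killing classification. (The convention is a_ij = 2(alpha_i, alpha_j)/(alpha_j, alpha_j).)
A_3

The matrix has rank 3 with 2's on the diagonal. Reading the off-diagonal entries as Dynkin edges (a single edge where a_ij = a_ji = -1; a double or triple edge where a_ij * a_ji = 2 or 3), the diagram is a chain of 3 nodes with single edges (A_3). One simple-root ordering that puts it in standard form is (alpha_1, alpha_2, alpha_3). So the algebra is type A_3, i.e. sl(4).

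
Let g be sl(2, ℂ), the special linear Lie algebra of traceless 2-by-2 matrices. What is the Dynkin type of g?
A_1 (sl(2))

This is sl(2), which has dimension 2^2 - 1 = 3 and rank 2 - 1 = 1 (a Cartan subalgebra is the diagonal traceless matrices). In the classification of classical Lie algebras, the special linear algebra sl(n+1) has type A_n; here n = 1, so the Dynkin diagram is a chain of 1 nodes with single edges (A_1). Hence the type is A_1.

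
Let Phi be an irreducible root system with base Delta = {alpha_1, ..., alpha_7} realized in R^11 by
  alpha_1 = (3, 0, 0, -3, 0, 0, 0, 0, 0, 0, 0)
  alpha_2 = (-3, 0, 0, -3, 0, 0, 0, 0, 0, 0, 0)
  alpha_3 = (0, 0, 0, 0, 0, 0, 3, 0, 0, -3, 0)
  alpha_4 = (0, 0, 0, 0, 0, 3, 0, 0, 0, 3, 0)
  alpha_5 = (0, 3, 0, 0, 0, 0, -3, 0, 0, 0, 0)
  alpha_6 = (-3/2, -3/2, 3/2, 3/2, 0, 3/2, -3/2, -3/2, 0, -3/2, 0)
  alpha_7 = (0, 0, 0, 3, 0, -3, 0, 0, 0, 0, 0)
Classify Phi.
E7

Compute the Cartan integers a_ij = 2(alpha_i, alpha_j)/(alpha_j, alpha_j); the resulting 7x7 Cartan matrix is
[[2, 0, 0, 0, 0, -1, -1], [0, 2, 0, 0, 0, 0, -1], [0, 0, 2, -1, -1, 0, 0], [0, 0, -1, 2, 0, 0, -1], [0, 0, -1, 0, 2, 0, 0], [-1, 0, 0, 0, 0, 2, 0], [-1, -1, 0, -1, 0, 0, 2]].
All simple roots have the same length, so the diagram is simply laced. The associated Dynkin diagram is a chain of 6 nodes with one extra node attached to the third node from one end (E_7), so the type is E_7.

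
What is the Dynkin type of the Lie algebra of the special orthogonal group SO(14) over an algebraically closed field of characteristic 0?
type D_7

This is so(14) with 14 even, which has dimension 14(14-1)/2 = 91 and rank 14/2 = 7. In the classification of classical Lie algebras, the orthogonal algebra so(2n) in an even number of variables has type D_n; here n = 7, so the Dynkin diagram is a chain of 5 nodes with a fork of two nodes at one end (D_7). Hence the type is D_7.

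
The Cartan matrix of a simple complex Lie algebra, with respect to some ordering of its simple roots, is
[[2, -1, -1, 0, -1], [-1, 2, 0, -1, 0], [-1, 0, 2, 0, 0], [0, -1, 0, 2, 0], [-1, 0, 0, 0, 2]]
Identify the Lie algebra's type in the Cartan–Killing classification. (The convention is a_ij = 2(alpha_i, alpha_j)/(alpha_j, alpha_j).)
D_5

The matrix has rank 5 with 2's on the diagonal. Reading the off-diagonal entries as Dynkin edges (a single edge where a_ij = a_ji = -1; a double or triple edge where a_ij * a_ji = 2 or 3), the diagram is a chain of 3 nodes with a fork of two nodes at one end (D_5). One simple-root ordering that puts it in standard form is (alpha_4, alpha_2, alpha_1, alpha_5, alpha_3). So the algebra is type D_5, i.e. so(10).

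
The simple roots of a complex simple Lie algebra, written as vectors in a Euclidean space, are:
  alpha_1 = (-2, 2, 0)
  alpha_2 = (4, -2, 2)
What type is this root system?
Compute the Cartan integers a_ij = 2(alpha_i, alpha_j)/(alpha_j, alpha_j); the resulting 2x2 Cartan matrix is
[[2, -1], [-3, 2]].
The roots have two lengths (squared-length ratio 3:1); the short ones are alpha_{1}. The associated Dynkin diagram is two nodes joined by a triple edge (G_2), so the type is G_2.

type G_2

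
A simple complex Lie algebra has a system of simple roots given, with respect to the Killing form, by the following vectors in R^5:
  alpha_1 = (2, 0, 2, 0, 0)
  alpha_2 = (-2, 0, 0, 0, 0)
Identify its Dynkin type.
B_2

Compute the Cartan integers a_ij = 2(alpha_i, alpha_j)/(alpha_j, alpha_j); the resulting 2x2 Cartan matrix is
[[2, -2], [-1, 2]].
The roots have two lengths (squared-length ratio 2:1); the short ones are alpha_{2}. The associated Dynkin diagram is a chain of 2 nodes with a double edge at one end; the terminal node there is the unique short simple root (B_2), so the type is B_2 (the algebra so(5)).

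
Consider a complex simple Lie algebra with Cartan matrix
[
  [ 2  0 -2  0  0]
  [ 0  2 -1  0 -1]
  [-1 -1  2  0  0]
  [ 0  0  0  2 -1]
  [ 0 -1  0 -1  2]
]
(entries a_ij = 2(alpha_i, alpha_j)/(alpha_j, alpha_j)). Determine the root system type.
type C_5

The matrix has rank 5 with 2's on the diagonal. Reading the off-diagonal entries as Dynkin edges (a single edge where a_ij = a_ji = -1; a double or triple edge where a_ij * a_ji = 2 or 3), the diagram is a chain of 5 nodes with a double edge at one end; the terminal node there is the unique long simple root (C_5). One simple-root ordering that puts it in standard form is (alpha_4, alpha_5, alpha_2, alpha_3, alpha_1). So the algebra is type C_5, i.e. sp(10).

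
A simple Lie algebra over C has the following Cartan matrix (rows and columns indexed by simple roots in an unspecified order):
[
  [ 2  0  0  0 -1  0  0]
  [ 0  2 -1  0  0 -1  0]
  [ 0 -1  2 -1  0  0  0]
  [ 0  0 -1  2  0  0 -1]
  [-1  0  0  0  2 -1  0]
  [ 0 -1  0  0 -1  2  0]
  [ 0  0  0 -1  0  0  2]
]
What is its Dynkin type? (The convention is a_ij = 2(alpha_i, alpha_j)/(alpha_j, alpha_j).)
type A_7

The matrix has rank 7 with 2's on the diagonal. Reading the off-diagonal entries as Dynkin edges (a single edge where a_ij = a_ji = -1; a double or triple edge where a_ij * a_ji = 2 or 3), the diagram is a chain of 7 nodes with single edges (A_7). One simple-root ordering that puts it in standard form is (alpha_1, alpha_5, alpha_6, alpha_2, alpha_3, alpha_4, alpha_7). So the algebra is type A_7, i.e. sl(8).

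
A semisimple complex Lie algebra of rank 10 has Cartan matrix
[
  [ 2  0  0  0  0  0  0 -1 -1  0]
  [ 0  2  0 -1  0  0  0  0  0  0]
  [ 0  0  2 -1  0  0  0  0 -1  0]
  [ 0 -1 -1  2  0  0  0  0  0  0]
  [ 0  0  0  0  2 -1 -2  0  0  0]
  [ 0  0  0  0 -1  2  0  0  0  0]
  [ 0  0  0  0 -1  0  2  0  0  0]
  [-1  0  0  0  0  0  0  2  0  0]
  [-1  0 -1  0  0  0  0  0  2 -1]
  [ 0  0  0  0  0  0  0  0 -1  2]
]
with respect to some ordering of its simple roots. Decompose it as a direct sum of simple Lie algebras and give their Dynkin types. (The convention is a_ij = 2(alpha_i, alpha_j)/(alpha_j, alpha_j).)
B_3 (so(7)) ⊕ E_7

The diagram associated to this matrix has two connected components: the simple roots {alpha_5, alpha_6, alpha_7} form a chain of 3 nodes with a double edge at one end; the terminal node there is the unique short simple root (B_3), and {alpha_1, alpha_2, alpha_3, alpha_4, alpha_8, alpha_9, alpha_10} form a chain of 6 nodes with one extra node attached to the third node from one end (E_7). A semisimple Lie algebra decomposes uniquely as the direct sum of simple ideals, one per connected component of its Dynkin diagram, so g ≅ B_3 ⊕ E_7 (dimension 21 + 133 = 154).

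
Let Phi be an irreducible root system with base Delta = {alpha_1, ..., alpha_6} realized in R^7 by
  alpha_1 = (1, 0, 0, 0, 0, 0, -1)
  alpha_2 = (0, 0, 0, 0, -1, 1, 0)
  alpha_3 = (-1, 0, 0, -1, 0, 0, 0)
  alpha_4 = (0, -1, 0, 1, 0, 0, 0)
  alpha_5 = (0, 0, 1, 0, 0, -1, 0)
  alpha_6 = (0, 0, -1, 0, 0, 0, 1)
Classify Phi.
Compute the Cartan integers a_ij = 2(alpha_i, alpha_j)/(alpha_j, alpha_j); the resulting 6x6 Cartan matrix is
[[2, 0, -1, 0, 0, -1], [0, 2, 0, 0, -1, 0], [-1, 0, 2, -1, 0, 0], [0, 0, -1, 2, 0, 0], [0, -1, 0, 0, 2, -1], [-1, 0, 0, 0, -1, 2]].
All simple roots have the same length, so the diagram is simply laced. The associated Dynkin diagram is a chain of 6 nodes with single edges (A_6), so the type is A_6 (the algebra sl(7)).

A_6 (sl(7))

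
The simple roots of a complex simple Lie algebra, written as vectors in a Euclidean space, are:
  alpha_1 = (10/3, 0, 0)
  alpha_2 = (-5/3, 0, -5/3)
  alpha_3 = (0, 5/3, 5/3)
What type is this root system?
Compute the Cartan integers a_ij = 2(alpha_i, alpha_j)/(alpha_j, alpha_j); the resulting 3x3 Cartan matrix is
[[2, -2, 0], [-1, 2, -1], [0, -1, 2]].
The roots have two lengths (squared-length ratio 2:1); the short ones are alpha_{2,3}. The associated Dynkin diagram is a chain of 3 nodes with a double edge at one end; the terminal node there is the unique long simple root (C_3), so the type is C_3 (the algebra sp(6)).

C_3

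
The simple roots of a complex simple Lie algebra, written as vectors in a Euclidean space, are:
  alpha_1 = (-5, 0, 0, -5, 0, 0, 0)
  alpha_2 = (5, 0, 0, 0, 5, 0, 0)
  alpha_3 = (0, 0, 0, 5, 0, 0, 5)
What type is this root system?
A_3 (sl(4))

Compute the Cartan integers a_ij = 2(alpha_i, alpha_j)/(alpha_j, alpha_j); the resulting 3x3 Cartan matrix is
[[2, -1, -1], [-1, 2, 0], [-1, 0, 2]].
All simple roots have the same length, so the diagram is simply laced. The associated Dynkin diagram is a chain of 3 nodes with single edges (A_3), so the type is A_3 (the algebra sl(4)).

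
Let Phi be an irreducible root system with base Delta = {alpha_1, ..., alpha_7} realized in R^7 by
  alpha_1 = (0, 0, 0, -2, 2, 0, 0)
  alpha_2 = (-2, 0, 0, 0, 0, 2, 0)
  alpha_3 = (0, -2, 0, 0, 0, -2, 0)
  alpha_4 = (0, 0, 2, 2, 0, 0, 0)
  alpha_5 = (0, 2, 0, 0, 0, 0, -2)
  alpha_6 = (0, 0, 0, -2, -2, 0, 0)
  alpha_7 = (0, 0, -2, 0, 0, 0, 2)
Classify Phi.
Compute the Cartan integers a_ij = 2(alpha_i, alpha_j)/(alpha_j, alpha_j); the resulting 7x7 Cartan matrix is
[[2, 0, 0, -1, 0, 0, 0], [0, 2, -1, 0, 0, 0, 0], [0, -1, 2, 0, -1, 0, 0], [-1, 0, 0, 2, 0, -1, -1], [0, 0, -1, 0, 2, 0, -1], [0, 0, 0, -1, 0, 2, 0], [0, 0, 0, -1, -1, 0, 2]].
All simple roots have the same length, so the diagram is simply laced. The associated Dynkin diagram is a chain of 5 nodes with a fork of two nodes at one end (D_7), so the type is D_7 (the algebra so(14)).

D_7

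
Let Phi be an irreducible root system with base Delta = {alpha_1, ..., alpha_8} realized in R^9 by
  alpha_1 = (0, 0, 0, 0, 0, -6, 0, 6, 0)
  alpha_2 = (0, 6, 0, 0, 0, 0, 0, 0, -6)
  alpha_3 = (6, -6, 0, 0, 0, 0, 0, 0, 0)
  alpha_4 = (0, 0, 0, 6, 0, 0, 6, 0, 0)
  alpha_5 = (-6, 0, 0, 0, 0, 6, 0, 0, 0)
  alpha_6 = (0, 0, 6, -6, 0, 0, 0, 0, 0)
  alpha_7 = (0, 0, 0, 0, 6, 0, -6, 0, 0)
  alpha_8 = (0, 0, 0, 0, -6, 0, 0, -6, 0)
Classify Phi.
Compute the Cartan integers a_ij = 2(alpha_i, alpha_j)/(alpha_j, alpha_j); the resulting 8x8 Cartan matrix is
[[2, 0, 0, 0, -1, 0, 0, -1], [0, 2, -1, 0, 0, 0, 0, 0], [0, -1, 2, 0, -1, 0, 0, 0], [0, 0, 0, 2, 0, -1, -1, 0], [-1, 0, -1, 0, 2, 0, 0, 0], [0, 0, 0, -1, 0, 2, 0, 0], [0, 0, 0, -1, 0, 0, 2, -1], [-1, 0, 0, 0, 0, 0, -1, 2]].
All simple roots have the same length, so the diagram is simply laced. The associated Dynkin diagram is a chain of 8 nodes with single edges (A_8), so the type is A_8 (the algebra sl(9)).

A_8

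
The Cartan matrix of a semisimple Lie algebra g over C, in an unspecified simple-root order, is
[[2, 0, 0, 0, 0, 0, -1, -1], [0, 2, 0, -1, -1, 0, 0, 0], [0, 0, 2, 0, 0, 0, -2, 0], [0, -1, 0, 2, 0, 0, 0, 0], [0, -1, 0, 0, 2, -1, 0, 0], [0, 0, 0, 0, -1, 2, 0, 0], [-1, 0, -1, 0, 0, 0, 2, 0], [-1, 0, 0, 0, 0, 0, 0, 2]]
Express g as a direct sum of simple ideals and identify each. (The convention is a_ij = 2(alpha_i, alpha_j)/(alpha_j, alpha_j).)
A_4 (sl(5)) + C_4 (sp(8))

The diagram associated to this matrix has two connected components: the simple roots {alpha_2, alpha_4, alpha_5, alpha_6} form a chain of 4 nodes with single edges (A_4), and {alpha_1, alpha_3, alpha_7, alpha_8} form a chain of 4 nodes with a double edge at one end; the terminal node there is the unique long simple root (C_4). A semisimple Lie algebra decomposes uniquely as the direct sum of simple ideals, one per connected component of its Dynkin diagram, so g ≅ A_4 ⊕ C_4 (dimension 24 + 36 = 60).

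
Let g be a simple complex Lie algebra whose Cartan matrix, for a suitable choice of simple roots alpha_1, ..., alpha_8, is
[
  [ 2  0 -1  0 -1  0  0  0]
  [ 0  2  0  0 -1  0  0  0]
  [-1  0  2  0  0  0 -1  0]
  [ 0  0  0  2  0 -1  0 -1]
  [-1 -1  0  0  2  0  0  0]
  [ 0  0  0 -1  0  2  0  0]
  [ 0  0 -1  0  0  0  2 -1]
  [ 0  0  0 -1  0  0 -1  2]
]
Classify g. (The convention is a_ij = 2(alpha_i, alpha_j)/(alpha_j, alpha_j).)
The matrix has rank 8 with 2's on the diagonal. Reading the off-diagonal entries as Dynkin edges (a single edge where a_ij = a_ji = -1; a double or triple edge where a_ij * a_ji = 2 or 3), the diagram is a chain of 8 nodes with single edges (A_8). One simple-root ordering that puts it in standard form is (alpha_2, alpha_5, alpha_1, alpha_3, alpha_7, alpha_8, alpha_4, alpha_6). So the algebra is type A_8, i.e. sl(9).

type A_8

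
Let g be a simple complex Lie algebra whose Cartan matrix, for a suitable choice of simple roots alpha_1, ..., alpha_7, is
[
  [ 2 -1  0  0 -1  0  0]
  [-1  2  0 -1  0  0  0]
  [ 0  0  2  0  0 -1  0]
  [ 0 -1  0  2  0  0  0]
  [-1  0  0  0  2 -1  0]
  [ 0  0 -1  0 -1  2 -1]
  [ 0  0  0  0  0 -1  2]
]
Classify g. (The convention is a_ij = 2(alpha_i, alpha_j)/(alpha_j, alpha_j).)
The matrix has rank 7 with 2's on the diagonal. Reading the off-diagonal entries as Dynkin edges (a single edge where a_ij = a_ji = -1; a double or triple edge where a_ij * a_ji = 2 or 3), the diagram is a chain of 5 nodes with a fork of two nodes at one end (D_7). One simple-root ordering that puts it in standard form is (alpha_4, alpha_2, alpha_1, alpha_5, alpha_6, alpha_7, alpha_3). So the algebra is type D_7, i.e. so(14).

type D_7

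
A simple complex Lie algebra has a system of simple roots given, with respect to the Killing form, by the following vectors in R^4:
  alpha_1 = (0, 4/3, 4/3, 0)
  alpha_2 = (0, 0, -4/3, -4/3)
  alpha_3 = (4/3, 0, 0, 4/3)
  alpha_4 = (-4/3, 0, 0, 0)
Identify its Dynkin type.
type B_4

Compute the Cartan integers a_ij = 2(alpha_i, alpha_j)/(alpha_j, alpha_j); the resulting 4x4 Cartan matrix is
[[2, -1, 0, 0], [-1, 2, -1, 0], [0, -1, 2, -2], [0, 0, -1, 2]].
The roots have two lengths (squared-length ratio 2:1); the short ones are alpha_{4}. The associated Dynkin diagram is a chain of 4 nodes with a double edge at one end; the terminal node there is the unique short simple root (B_4), so the type is B_4 (the algebra so(9)).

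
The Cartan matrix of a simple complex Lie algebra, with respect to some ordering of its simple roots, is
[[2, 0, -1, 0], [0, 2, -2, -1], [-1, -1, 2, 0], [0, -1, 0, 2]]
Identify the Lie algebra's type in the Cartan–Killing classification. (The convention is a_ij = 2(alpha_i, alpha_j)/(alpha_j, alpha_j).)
The matrix has rank 4 with 2's on the diagonal. Reading the off-diagonal entries as Dynkin edges (a single edge where a_ij = a_ji = -1; a double or triple edge where a_ij * a_ji = 2 or 3), the diagram is a chain of 4 nodes with a double edge between the middle two (F_4). One simple-root ordering that puts it in standard form is (alpha_4, alpha_2, alpha_3, alpha_1). So the algebra is type F_4.

type F_4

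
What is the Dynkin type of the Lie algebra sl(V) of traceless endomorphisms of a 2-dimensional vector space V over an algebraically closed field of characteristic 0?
A1

This is sl(2), which has dimension 2^2 - 1 = 3 and rank 2 - 1 = 1 (a Cartan subalgebra is the diagonal traceless matrices). In the classification of classical Lie algebras, the special linear algebra sl(n+1) has type A_n; here n = 1, so the Dynkin diagram is a chain of 1 nodes with single edges (A_1). Hence the type is A_1.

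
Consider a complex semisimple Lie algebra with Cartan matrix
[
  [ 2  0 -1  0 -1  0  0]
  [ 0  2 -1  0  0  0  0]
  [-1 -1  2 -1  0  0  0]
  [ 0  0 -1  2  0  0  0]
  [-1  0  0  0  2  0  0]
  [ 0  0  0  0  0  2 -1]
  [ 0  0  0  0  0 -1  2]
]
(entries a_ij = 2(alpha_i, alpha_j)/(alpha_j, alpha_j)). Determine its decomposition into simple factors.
The diagram associated to this matrix has two connected components: the simple roots {alpha_6, alpha_7} form a chain of 2 nodes with single edges (A_2), and {alpha_1, alpha_2, alpha_3, alpha_4, alpha_5} form a chain of 3 nodes with a fork of two nodes at one end (D_5). A semisimple Lie algebra decomposes uniquely as the direct sum of simple ideals, one per connected component of its Dynkin diagram, so g ≅ A_2 ⊕ D_5 (dimension 8 + 45 = 53).

A_2 (sl(3)) + D_5 (so(10))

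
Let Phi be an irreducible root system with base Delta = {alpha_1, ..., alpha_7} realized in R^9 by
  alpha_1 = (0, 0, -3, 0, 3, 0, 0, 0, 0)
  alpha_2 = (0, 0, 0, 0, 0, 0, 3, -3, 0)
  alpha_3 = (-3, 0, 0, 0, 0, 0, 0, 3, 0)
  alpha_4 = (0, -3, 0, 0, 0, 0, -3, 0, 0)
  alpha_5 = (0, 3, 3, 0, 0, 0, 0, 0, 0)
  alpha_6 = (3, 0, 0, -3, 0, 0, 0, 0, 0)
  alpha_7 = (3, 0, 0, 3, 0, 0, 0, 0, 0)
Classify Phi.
Compute the Cartan integers a_ij = 2(alpha_i, alpha_j)/(alpha_j, alpha_j); the resulting 7x7 Cartan matrix is
[[2, 0, 0, 0, -1, 0, 0], [0, 2, -1, -1, 0, 0, 0], [0, -1, 2, 0, 0, -1, -1], [0, -1, 0, 2, -1, 0, 0], [-1, 0, 0, -1, 2, 0, 0], [0, 0, -1, 0, 0, 2, 0], [0, 0, -1, 0, 0, 0, 2]].
All simple roots have the same length, so the diagram is simply laced. The associated Dynkin diagram is a chain of 5 nodes with a fork of two nodes at one end (D_7), so the type is D_7 (the algebra so(14)).

D_7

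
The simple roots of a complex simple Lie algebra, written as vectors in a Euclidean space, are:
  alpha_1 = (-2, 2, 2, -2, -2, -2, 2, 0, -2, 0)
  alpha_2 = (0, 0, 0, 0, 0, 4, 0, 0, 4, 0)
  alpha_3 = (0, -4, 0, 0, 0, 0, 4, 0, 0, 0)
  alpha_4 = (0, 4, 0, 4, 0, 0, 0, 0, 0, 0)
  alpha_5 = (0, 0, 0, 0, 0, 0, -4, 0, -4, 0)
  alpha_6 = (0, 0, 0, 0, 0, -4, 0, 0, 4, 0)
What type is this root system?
Compute the Cartan integers a_ij = 2(alpha_i, alpha_j)/(alpha_j, alpha_j); the resulting 6x6 Cartan matrix is
[[2, -1, 0, 0, 0, 0], [-1, 2, 0, 0, -1, 0], [0, 0, 2, -1, -1, 0], [0, 0, -1, 2, 0, 0], [0, -1, -1, 0, 2, -1], [0, 0, 0, 0, -1, 2]].
All simple roots have the same length, so the diagram is simply laced. The associated Dynkin diagram is a chain of 5 nodes with one extra node attached to the third node from one end (E_6), so the type is E_6.

type E_6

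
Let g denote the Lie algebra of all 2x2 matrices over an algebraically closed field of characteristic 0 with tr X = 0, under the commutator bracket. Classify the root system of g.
This is sl(2), which has dimension 2^2 - 1 = 3 and rank 2 - 1 = 1 (a Cartan subalgebra is the diagonal traceless matrices). In the classification of classical Lie algebras, the special linear algebra sl(n+1) has type A_n; here n = 1, so the Dynkin diagram is a chain of 1 nodes with single edges (A_1). Hence the type is A_1.

A_1 (sl(2))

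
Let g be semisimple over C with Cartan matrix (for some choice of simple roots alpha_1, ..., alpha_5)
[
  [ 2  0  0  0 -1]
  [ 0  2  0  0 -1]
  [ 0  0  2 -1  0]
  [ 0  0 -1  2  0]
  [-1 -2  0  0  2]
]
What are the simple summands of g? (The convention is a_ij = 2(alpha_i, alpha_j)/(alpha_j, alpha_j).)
The diagram associated to this matrix has two connected components: the simple roots {alpha_3, alpha_4} form a chain of 2 nodes with single edges (A_2), and {alpha_1, alpha_2, alpha_5} form a chain of 3 nodes with a double edge at one end; the terminal node there is the unique short simple root (B_3). A semisimple Lie algebra decomposes uniquely as the direct sum of simple ideals, one per connected component of its Dynkin diagram, so g ≅ A_2 ⊕ B_3 (dimension 8 + 21 = 29).

type A_2 + type B_3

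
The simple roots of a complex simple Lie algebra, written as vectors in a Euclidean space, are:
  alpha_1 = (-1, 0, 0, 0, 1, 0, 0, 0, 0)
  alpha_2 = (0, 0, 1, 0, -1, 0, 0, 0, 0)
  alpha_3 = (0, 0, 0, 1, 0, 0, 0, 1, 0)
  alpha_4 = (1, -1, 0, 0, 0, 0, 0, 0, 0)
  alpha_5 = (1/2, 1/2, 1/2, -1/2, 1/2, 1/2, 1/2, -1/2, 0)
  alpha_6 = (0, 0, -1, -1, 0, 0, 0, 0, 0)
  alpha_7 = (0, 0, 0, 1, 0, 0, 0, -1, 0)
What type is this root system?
Compute the Cartan integers a_ij = 2(alpha_i, alpha_j)/(alpha_j, alpha_j); the resulting 7x7 Cartan matrix is
[[2, -1, 0, -1, 0, 0, 0], [-1, 2, 0, 0, 0, -1, 0], [0, 0, 2, 0, -1, -1, 0], [-1, 0, 0, 2, 0, 0, 0], [0, 0, -1, 0, 2, 0, 0], [0, -1, -1, 0, 0, 2, -1], [0, 0, 0, 0, 0, -1, 2]].
All simple roots have the same length, so the diagram is simply laced. The associated Dynkin diagram is a chain of 6 nodes with one extra node attached to the third node from one end (E_7), so the type is E_7.

E_7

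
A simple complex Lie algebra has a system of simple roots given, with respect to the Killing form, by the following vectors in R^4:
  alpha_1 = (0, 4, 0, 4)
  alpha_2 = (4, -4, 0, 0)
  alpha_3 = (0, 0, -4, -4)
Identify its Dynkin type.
Compute the Cartan integers a_ij = 2(alpha_i, alpha_j)/(alpha_j, alpha_j); the resulting 3x3 Cartan matrix is
[[2, -1, -1], [-1, 2, 0], [-1, 0, 2]].
All simple roots have the same length, so the diagram is simply laced. The associated Dynkin diagram is a chain of 3 nodes with single edges (A_3), so the type is A_3 (the algebra sl(4)).

A_3 (sl(4))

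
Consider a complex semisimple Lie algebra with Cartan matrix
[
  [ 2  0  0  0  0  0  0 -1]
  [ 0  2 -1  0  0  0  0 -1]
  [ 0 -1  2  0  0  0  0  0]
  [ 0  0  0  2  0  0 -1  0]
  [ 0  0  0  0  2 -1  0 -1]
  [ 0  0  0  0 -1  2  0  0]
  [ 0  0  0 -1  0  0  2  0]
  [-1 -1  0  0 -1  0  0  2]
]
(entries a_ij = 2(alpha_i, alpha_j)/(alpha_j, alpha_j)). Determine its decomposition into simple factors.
A_2 ⊕ E_6

The diagram associated to this matrix has two connected components: the simple roots {alpha_4, alpha_7} form a chain of 2 nodes with single edges (A_2), and {alpha_1, alpha_2, alpha_3, alpha_5, alpha_6, alpha_8} form a chain of 5 nodes with one extra node attached to the third node from one end (E_6). A semisimple Lie algebra decomposes uniquely as the direct sum of simple ideals, one per connected component of its Dynkin diagram, so g ≅ A_2 ⊕ E_6 (dimension 8 + 78 = 86).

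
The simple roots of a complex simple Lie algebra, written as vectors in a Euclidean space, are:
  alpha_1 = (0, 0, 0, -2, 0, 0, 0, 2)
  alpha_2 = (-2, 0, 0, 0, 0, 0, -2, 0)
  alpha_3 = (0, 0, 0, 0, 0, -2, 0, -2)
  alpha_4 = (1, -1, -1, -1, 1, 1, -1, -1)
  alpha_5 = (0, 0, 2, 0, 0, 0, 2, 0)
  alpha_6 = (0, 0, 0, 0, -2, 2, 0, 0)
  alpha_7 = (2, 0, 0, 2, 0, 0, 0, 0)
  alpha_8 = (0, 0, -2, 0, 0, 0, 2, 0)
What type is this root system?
E_8

Compute the Cartan integers a_ij = 2(alpha_i, alpha_j)/(alpha_j, alpha_j); the resulting 8x8 Cartan matrix is
[[2, 0, -1, 0, 0, 0, -1, 0], [0, 2, 0, 0, -1, 0, -1, -1], [-1, 0, 2, 0, 0, -1, 0, 0], [0, 0, 0, 2, -1, 0, 0, 0], [0, -1, 0, -1, 2, 0, 0, 0], [0, 0, -1, 0, 0, 2, 0, 0], [-1, -1, 0, 0, 0, 0, 2, 0], [0, -1, 0, 0, 0, 0, 0, 2]].
All simple roots have the same length, so the diagram is simply laced. The associated Dynkin diagram is a chain of 7 nodes with one extra node attached to the third node from one end (E_8), so the type is E_8.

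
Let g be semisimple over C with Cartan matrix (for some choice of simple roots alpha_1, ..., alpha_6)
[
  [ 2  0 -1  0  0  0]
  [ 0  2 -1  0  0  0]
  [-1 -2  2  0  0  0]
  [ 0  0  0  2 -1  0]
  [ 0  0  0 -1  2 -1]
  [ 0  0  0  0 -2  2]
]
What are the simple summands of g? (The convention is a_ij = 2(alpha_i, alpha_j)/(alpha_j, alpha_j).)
B_3 (so(7)) ⊕ C_3 (sp(6))

The diagram associated to this matrix has two connected components: the simple roots {alpha_1, alpha_2, alpha_3} form a chain of 3 nodes with a double edge at one end; the terminal node there is the unique short simple root (B_3), and {alpha_4, alpha_5, alpha_6} form a chain of 3 nodes with a double edge at one end; the terminal node there is the unique long simple root (C_3). A semisimple Lie algebra decomposes uniquely as the direct sum of simple ideals, one per connected component of its Dynkin diagram, so g ≅ B_3 ⊕ C_3 (dimension 21 + 21 = 42).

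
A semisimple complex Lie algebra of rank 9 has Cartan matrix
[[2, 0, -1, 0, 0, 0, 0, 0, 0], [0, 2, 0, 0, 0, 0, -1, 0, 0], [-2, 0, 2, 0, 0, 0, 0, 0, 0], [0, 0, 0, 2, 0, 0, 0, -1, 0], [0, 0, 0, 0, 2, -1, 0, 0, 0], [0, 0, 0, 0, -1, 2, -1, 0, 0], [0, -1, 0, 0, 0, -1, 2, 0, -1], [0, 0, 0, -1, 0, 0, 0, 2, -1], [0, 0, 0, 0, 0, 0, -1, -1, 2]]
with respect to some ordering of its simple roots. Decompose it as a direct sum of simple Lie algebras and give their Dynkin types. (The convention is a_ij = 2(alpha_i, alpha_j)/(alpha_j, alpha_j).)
B2 ⊕ E7

The diagram associated to this matrix has two connected components: the simple roots {alpha_1, alpha_3} form a chain of 2 nodes with a double edge at one end; the terminal node there is the unique short simple root (B_2), and {alpha_2, alpha_4, alpha_5, alpha_6, alpha_7, alpha_8, alpha_9} form a chain of 6 nodes with one extra node attached to the third node from one end (E_7). A semisimple Lie algebra decomposes uniquely as the direct sum of simple ideals, one per connected component of its Dynkin diagram, so g ≅ B_2 ⊕ E_7 (dimension 10 + 133 = 143).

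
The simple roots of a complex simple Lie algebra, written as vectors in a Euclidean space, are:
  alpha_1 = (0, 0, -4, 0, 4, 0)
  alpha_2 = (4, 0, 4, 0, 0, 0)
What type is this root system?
A2

Compute the Cartan integers a_ij = 2(alpha_i, alpha_j)/(alpha_j, alpha_j); the resulting 2x2 Cartan matrix is
[[2, -1], [-1, 2]].
All simple roots have the same length, so the diagram is simply laced. The associated Dynkin diagram is a chain of 2 nodes with single edges (A_2), so the type is A_2 (the algebra sl(3)).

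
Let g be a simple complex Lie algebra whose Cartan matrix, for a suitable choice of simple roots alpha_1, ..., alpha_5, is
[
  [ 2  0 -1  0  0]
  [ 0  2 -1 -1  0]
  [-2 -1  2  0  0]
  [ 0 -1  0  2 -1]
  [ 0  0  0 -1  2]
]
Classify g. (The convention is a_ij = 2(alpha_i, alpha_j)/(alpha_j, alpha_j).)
B_5 (so(11))

The matrix has rank 5 with 2's on the diagonal. Reading the off-diagonal entries as Dynkin edges (a single edge where a_ij = a_ji = -1; a double or triple edge where a_ij * a_ji = 2 or 3), the diagram is a chain of 5 nodes with a double edge at one end; the terminal node there is the unique short simple root (B_5). One simple-root ordering that puts it in standard form is (alpha_5, alpha_4, alpha_2, alpha_3, alpha_1). So the algebra is type B_5, i.e. so(11).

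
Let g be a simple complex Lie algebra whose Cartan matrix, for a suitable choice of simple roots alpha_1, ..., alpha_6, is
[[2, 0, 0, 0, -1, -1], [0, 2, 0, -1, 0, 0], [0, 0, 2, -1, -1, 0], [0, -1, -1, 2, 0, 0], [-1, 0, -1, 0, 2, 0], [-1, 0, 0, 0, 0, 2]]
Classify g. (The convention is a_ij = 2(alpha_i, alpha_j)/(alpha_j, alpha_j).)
A_6

The matrix has rank 6 with 2's on the diagonal. Reading the off-diagonal entries as Dynkin edges (a single edge where a_ij = a_ji = -1; a double or triple edge where a_ij * a_ji = 2 or 3), the diagram is a chain of 6 nodes with single edges (A_6). One simple-root ordering that puts it in standard form is (alpha_6, alpha_1, alpha_5, alpha_3, alpha_4, alpha_2). So the algebra is type A_6, i.e. sl(7).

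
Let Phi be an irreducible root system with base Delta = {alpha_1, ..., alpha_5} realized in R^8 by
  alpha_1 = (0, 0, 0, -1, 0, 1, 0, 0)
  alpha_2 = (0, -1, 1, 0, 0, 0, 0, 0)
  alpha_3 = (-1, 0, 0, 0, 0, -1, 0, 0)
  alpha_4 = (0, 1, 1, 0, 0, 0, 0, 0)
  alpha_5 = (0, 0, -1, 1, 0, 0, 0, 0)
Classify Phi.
D_5

Compute the Cartan integers a_ij = 2(alpha_i, alpha_j)/(alpha_j, alpha_j); the resulting 5x5 Cartan matrix is
[[2, 0, -1, 0, -1], [0, 2, 0, 0, -1], [-1, 0, 2, 0, 0], [0, 0, 0, 2, -1], [-1, -1, 0, -1, 2]].
All simple roots have the same length, so the diagram is simply laced. The associated Dynkin diagram is a chain of 3 nodes with a fork of two nodes at one end (D_5), so the type is D_5 (the algebra so(10)).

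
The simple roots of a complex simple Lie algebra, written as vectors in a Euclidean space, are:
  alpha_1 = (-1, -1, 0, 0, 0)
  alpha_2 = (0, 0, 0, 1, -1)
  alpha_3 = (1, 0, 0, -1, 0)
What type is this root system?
A_3

Compute the Cartan integers a_ij = 2(alpha_i, alpha_j)/(alpha_j, alpha_j); the resulting 3x3 Cartan matrix is
[[2, 0, -1], [0, 2, -1], [-1, -1, 2]].
All simple roots have the same length, so the diagram is simply laced. The associated Dynkin diagram is a chain of 3 nodes with single edges (A_3), so the type is A_3 (the algebra sl(4)).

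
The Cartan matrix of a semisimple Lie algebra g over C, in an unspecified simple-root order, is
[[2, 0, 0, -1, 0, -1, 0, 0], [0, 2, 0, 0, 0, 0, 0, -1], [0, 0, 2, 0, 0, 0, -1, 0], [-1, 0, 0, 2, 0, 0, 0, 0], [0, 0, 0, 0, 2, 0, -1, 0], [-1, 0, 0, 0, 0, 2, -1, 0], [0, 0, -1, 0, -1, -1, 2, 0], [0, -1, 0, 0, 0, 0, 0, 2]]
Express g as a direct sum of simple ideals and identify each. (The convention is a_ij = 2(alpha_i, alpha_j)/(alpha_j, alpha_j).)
A2 + D6

The diagram associated to this matrix has two connected components: the simple roots {alpha_2, alpha_8} form a chain of 2 nodes with single edges (A_2), and {alpha_1, alpha_3, alpha_4, alpha_5, alpha_6, alpha_7} form a chain of 4 nodes with a fork of two nodes at one end (D_6). A semisimple Lie algebra decomposes uniquely as the direct sum of simple ideals, one per connected component of its Dynkin diagram, so g ≅ A_2 ⊕ D_6 (dimension 8 + 66 = 74).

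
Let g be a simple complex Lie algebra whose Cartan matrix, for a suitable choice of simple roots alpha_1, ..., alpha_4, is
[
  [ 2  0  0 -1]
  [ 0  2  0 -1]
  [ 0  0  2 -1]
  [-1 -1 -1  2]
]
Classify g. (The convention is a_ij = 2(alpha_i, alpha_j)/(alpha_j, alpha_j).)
The matrix has rank 4 with 2's on the diagonal. Reading the off-diagonal entries as Dynkin edges (a single edge where a_ij = a_ji = -1; a double or triple edge where a_ij * a_ji = 2 or 3), the diagram is a chain of 2 nodes with a fork of two nodes at one end (D_4). One simple-root ordering that puts it in standard form is (alpha_2, alpha_4, alpha_1, alpha_3). So the algebra is type D_4, i.e. so(8).

type D_4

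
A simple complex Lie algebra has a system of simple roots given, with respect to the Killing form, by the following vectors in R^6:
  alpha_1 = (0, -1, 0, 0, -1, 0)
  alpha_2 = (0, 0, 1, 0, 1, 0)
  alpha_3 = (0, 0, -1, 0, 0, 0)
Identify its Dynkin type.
Compute the Cartan integers a_ij = 2(alpha_i, alpha_j)/(alpha_j, alpha_j); the resulting 3x3 Cartan matrix is
[[2, -1, 0], [-1, 2, -2], [0, -1, 2]].
The roots have two lengths (squared-length ratio 2:1); the short ones are alpha_{3}. The associated Dynkin diagram is a chain of 3 nodes with a double edge at one end; the terminal node there is the unique short simple root (B_3), so the type is B_3 (the algebra so(7)).

B_3 (so(7))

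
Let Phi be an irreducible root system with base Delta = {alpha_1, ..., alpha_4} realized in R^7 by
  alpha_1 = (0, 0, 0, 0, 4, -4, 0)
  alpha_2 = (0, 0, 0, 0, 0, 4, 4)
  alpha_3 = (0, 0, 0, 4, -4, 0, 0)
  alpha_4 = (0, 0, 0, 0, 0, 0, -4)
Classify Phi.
B_4

Compute the Cartan integers a_ij = 2(alpha_i, alpha_j)/(alpha_j, alpha_j); the resulting 4x4 Cartan matrix is
[[2, -1, -1, 0], [-1, 2, 0, -2], [-1, 0, 2, 0], [0, -1, 0, 2]].
The roots have two lengths (squared-length ratio 2:1); the short ones are alpha_{4}. The associated Dynkin diagram is a chain of 4 nodes with a double edge at one end; the terminal node there is the unique short simple root (B_4), so the type is B_4 (the algebra so(9)).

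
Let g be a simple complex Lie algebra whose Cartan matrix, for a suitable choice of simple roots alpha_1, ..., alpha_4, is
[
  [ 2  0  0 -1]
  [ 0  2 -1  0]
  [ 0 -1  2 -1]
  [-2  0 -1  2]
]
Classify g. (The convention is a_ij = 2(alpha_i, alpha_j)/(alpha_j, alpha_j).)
The matrix has rank 4 with 2's on the diagonal. Reading the off-diagonal entries as Dynkin edges (a single edge where a_ij = a_ji = -1; a double or triple edge where a_ij * a_ji = 2 or 3), the diagram is a chain of 4 nodes with a double edge at one end; the terminal node there is the unique short simple root (B_4). One simple-root ordering that puts it in standard form is (alpha_2, alpha_3, alpha_4, alpha_1). So the algebra is type B_4, i.e. so(9).

type B_4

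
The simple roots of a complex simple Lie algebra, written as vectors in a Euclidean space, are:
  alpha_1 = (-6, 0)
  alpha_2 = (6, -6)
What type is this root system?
Compute the Cartan integers a_ij = 2(alpha_i, alpha_j)/(alpha_j, alpha_j); the resulting 2x2 Cartan matrix is
[[2, -1], [-2, 2]].
The roots have two lengths (squared-length ratio 2:1); the short ones are alpha_{1}. The associated Dynkin diagram is a chain of 2 nodes with a double edge at one end; the terminal node there is the unique short simple root (B_2), so the type is B_2 (the algebra so(5)).

type B_2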